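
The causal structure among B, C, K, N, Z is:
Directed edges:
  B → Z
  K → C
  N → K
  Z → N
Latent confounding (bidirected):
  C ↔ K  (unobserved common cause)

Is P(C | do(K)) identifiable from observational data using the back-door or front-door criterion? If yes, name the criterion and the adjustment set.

P(C|do(K)): not identifiable (no BD/FD set).

desc(K)\{K}={C}; candidates ⊆ {B,N,Z}.
K↔C: latent back-door arc(s) into K.
size 0: {}; under {} K still reaches {B,C,N,Z} ∋ C.
size 1: {B}, {N}, {Z}; under {B} K still reaches {C,N,Z} ∋ C.
size 2: {B,N}, {B,Z}, {N,Z}; under {B,N} K still reaches {C} ∋ C.
K↔C cannot be blocked by any observed set — no back-door set.
No mediator lies on a directed K→…→C path.
Neither criterion identifies P(C|do(K)) in this graph.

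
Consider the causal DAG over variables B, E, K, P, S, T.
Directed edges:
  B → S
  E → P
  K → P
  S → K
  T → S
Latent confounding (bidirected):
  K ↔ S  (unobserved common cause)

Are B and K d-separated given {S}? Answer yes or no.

No — B and K are d-connected given {S}.

Bayes-Ball from B | {S} reaches {K,P,T}.
K ∈ reach(B|{S}) ⇒ B ⊥̸ K | {S}.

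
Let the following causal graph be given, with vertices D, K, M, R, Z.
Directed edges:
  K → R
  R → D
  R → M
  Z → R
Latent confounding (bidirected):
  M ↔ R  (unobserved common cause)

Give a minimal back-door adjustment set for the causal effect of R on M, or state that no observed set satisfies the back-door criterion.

R→M: no observed back-door set.

desc(R)\{R}={D,M}; candidates ⊆ {K,Z}.
R↔M: latent back-door arc(s) into R.
size 0: {}; under {} R still reaches {K,M,Z} ∋ M.
size 1: {K}, {Z}; under {K} R still reaches {M,Z} ∋ M.
size 2: {K,Z}; under {K,Z} R still reaches {M} ∋ M.
R↔M cannot be blocked by any observed set — no back-door set.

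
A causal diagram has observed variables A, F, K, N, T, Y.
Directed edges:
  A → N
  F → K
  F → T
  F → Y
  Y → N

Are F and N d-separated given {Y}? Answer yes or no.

Yes — F ⊥ N | {Y}.

Bayes-Ball from F | {Y} reaches {K,T}.
N ∉ reach(F|{Y}) ⇒ F ⊥ N | {Y}.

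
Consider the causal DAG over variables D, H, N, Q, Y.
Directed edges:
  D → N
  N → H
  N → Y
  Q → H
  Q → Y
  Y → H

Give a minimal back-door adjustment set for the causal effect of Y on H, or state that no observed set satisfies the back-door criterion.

desc(Y)\{Y}={H}; candidates ⊆ {D,N,Q}.
size 0: {}; under {} Y still reaches {D,H,N,Q} ∋ H.
size 1: {D}, {N}, {Q}; under {D} Y still reaches {H,N,Q} ∋ H.
{N,Q}: Y⊥H given {N,Q} in G with Y→· removed — back-door holds.

Y→H: minimal back-door set {N, Q}.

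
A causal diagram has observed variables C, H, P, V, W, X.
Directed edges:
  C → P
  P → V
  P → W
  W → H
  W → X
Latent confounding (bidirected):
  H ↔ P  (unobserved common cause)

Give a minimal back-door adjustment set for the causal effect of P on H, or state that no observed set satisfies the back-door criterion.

desc(P)\{P}={H,V,W,X}; candidates ⊆ {C}.
P↔H: latent back-door arc(s) into P.
size 0: {}; under {} P still reaches {C,H} ∋ H.
size 1: {C}; under {C} P still reaches {H} ∋ H.
P↔H cannot be blocked by any observed set — no back-door set.

P→H: no observed back-door set.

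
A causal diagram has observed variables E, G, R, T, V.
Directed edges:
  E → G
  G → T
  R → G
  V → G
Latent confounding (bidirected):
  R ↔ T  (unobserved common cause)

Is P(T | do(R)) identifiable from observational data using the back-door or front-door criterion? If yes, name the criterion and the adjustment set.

desc(R)\{R}={G,T}; candidates ⊆ {E,V}.
R↔T: latent back-door arc(s) into R.
size 0: {}; under {} R still reaches {T} ∋ T.
size 1: {E}, {V}; under {E} R still reaches {T} ∋ T.
size 2: {E,V}; under {E,V} R still reaches {T} ∋ T.
R↔T cannot be blocked by any observed set — no back-door set.
{G}: (i) intercepts every directed R→T path; (ii) no back-door R→{G}; (iii) {R} blocks every back-door {G}→T. Front-door holds.
P(T|do(R)) = Σ_{G} P(G|R) Σ_{R'} P(T|G,R')P(R').

P(T|do(R)): frontdoor, adjust for {G}.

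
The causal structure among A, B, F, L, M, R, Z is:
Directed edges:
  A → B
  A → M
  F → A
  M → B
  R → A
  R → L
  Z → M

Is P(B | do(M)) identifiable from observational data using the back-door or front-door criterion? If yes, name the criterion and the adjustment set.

desc(M)\{M}={B}; candidates ⊆ {A,F,L,R,Z}.
size 0: {}; under {} M still reaches {A,B,F,L,R,Z} ∋ B.
{A}: M⊥B given {A} in G with M→· removed — back-door holds.
P(B|do(M)) = Σ_{A} P(B|M,A)·P(A).

P(B|do(M)): backdoor, adjust for {A}.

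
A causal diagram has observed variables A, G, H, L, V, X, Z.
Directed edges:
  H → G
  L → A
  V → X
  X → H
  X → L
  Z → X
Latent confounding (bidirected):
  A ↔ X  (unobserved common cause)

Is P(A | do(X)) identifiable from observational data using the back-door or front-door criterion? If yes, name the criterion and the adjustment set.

P(A|do(X)): frontdoor, adjust for {L}.

desc(X)\{X}={A,G,H,L}; candidates ⊆ {V,Z}.
X↔A: latent back-door arc(s) into X.
size 0: {}; under {} X still reaches {A,V,Z} ∋ A.
size 1: {V}, {Z}; under {V} X still reaches {A,Z} ∋ A.
size 2: {V,Z}; under {V,Z} X still reaches {A} ∋ A.
X↔A cannot be blocked by any observed set — no back-door set.
{L}: (i) intercepts every directed X→A path; (ii) no back-door X→{L}; (iii) {X} blocks every back-door {L}→A. Front-door holds.
P(A|do(X)) = Σ_{L} P(L|X) Σ_{X'} P(A|L,X')P(X').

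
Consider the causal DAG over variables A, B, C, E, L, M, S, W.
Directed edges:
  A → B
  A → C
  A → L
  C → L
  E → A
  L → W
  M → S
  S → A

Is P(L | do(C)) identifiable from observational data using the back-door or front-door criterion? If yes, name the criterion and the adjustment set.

desc(C)\{C}={L,W}; candidates ⊆ {A,B,E,M,S}.
size 0: {}; under {} C still reaches {A,B,E,L,M,S,W} ∋ L.
{A}: C⊥L given {A} in G with C→· removed — back-door holds.
P(L|do(C)) = Σ_{A} P(L|C,A)·P(A).

P(L|do(C)): backdoor, adjust for {A}.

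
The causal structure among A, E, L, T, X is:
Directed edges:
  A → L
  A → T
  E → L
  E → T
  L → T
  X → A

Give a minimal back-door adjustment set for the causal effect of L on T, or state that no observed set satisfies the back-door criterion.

L→T: minimal back-door set {A, E}.

desc(L)\{L}={T}; candidates ⊆ {A,E,X}.
size 0: {}; under {} L still reaches {A,E,T,X} ∋ T.
size 1: {A}, {E}, {X}; under {A} L still reaches {E,T} ∋ T.
{A,E}: L⊥T given {A,E} in G with L→· removed — back-door holds.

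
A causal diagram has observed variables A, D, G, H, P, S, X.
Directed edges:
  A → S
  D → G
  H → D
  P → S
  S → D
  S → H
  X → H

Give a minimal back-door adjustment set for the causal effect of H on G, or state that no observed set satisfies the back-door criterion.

H→G: minimal back-door set {S}.

desc(H)\{H}={D,G}; candidates ⊆ {A,P,S,X}.
size 0: {}; under {} H still reaches {A,D,G,P,S,X} ∋ G.
{S}: H⊥G given {S} in G with H→· removed — back-door holds.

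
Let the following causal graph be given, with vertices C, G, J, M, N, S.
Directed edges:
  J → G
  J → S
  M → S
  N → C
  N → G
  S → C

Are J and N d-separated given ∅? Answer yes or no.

Bayes-Ball from J | ∅ reaches {C,G,S}.
N ∉ reach(J|∅) ⇒ J ⊥ N | ∅.

Yes — J ⊥ N | ∅.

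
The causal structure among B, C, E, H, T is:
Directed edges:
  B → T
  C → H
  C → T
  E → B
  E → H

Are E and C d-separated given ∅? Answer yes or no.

Yes — E ⊥ C | ∅.

Bayes-Ball from E | ∅ reaches {B,H,T}.
C ∉ reach(E|∅) ⇒ E ⊥ C | ∅.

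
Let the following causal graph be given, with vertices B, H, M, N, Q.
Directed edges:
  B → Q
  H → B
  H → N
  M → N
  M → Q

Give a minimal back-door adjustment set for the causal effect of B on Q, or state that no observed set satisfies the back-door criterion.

B→Q: minimal back-door set ∅.

desc(B)\{B}={Q}; candidates ⊆ {H,M,N}.
∅: B⊥Q given ∅ in G with B→· removed — back-door holds.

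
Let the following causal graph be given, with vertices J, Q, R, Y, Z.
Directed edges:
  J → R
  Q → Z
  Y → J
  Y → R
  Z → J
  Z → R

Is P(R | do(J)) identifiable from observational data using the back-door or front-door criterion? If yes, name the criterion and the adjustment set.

P(R|do(J)): backdoor, adjust for {Y, Z}.

desc(J)\{J}={R}; candidates ⊆ {Q,Y,Z}.
size 0: {}; under {} J still reaches {Q,R,Y,Z} ∋ R.
size 1: {Q}, {Y}, {Z}; under {Q} J still reaches {R,Y,Z} ∋ R.
{Y,Z}: J⊥R given {Y,Z} in G with J→· removed — back-door holds.
P(R|do(J)) = Σ_{Y,Z} P(R|J,Y,Z)·P(Y,Z).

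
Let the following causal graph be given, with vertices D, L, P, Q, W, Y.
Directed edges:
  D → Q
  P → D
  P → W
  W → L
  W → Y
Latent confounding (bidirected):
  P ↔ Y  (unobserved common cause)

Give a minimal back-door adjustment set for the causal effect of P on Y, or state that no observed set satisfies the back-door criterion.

desc(P)\{P}={D,L,Q,W,Y}; candidates ⊆ {—}.
P↔Y: latent back-door arc(s) into P.
size 0: {}; under {} P still reaches {Y} ∋ Y.
P↔Y cannot be blocked by any observed set — no back-door set.

P→Y: no observed back-door set.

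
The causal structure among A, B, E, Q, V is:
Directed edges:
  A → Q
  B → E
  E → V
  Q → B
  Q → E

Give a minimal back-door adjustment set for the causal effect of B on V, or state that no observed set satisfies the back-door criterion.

B→V: minimal back-door set {Q}.

desc(B)\{B}={E,V}; candidates ⊆ {A,Q}.
size 0: {}; under {} B still reaches {A,E,Q,V} ∋ V.
{Q}: B⊥V given {Q} in G with B→· removed — back-door holds.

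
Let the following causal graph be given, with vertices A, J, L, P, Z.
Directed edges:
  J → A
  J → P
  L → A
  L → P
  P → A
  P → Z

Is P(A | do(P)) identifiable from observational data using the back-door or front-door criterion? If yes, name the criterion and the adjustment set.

desc(P)\{P}={A,Z}; candidates ⊆ {J,L}.
size 0: {}; under {} P still reaches {A,J,L} ∋ A.
size 1: {J}, {L}; under {J} P still reaches {A,L} ∋ A.
{J,L}: P⊥A given {J,L} in G with P→· removed — back-door holds.
P(A|do(P)) = Σ_{J,L} P(A|P,J,L)·P(J,L).

P(A|do(P)): backdoor, adjust for {J, L}.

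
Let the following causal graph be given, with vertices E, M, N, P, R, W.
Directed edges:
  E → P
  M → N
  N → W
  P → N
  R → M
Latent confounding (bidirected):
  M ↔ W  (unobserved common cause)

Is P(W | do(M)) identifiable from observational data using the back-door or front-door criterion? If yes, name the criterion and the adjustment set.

desc(M)\{M}={N,W}; candidates ⊆ {E,P,R}.
M↔W: latent back-door arc(s) into M.
size 0: {}; under {} M still reaches {R,W} ∋ W.
size 1: {E}, {P}, {R}; under {E} M still reaches {R,W} ∋ W.
size 2: {E,P}, {E,R}, {P,R}; under {E,P} M still reaches {R,W} ∋ W.
M↔W cannot be blocked by any observed set — no back-door set.
{N}: (i) intercepts every directed M→W path; (ii) no back-door M→{N}; (iii) {M} blocks every back-door {N}→W. Front-door holds.
P(W|do(M)) = Σ_{N} P(N|M) Σ_{M'} P(W|N,M')P(M').

P(W|do(M)): frontdoor, adjust for {N}.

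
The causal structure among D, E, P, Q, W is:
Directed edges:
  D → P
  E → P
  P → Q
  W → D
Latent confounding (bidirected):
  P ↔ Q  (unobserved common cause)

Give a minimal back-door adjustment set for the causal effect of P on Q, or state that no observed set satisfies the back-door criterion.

desc(P)\{P}={Q}; candidates ⊆ {D,E,W}.
P↔Q: latent back-door arc(s) into P.
size 0: {}; under {} P still reaches {D,E,Q,W} ∋ Q.
size 1: {D}, {E}, {W}; under {D} P still reaches {E,Q} ∋ Q.
size 2: {D,E}, {D,W}, {E,W}; under {D,E} P still reaches {Q} ∋ Q.
P↔Q cannot be blocked by any observed set — no back-door set.

P→Q: no observed back-door set.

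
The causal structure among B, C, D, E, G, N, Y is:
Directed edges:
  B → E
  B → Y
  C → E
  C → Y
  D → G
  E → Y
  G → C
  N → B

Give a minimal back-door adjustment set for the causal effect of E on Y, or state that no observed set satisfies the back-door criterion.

E→Y: minimal back-door set {B, C}.

desc(E)\{E}={Y}; candidates ⊆ {B,C,D,G,N}.
size 0: {}; under {} E still reaches {B,C,D,G,N,Y} ∋ Y.
size 1: {B}, {C}, {D} …(+2); under {B} E still reaches {C,D,G,Y} ∋ Y.
{B,C}: E⊥Y given {B,C} in G with E→· removed — back-door holds.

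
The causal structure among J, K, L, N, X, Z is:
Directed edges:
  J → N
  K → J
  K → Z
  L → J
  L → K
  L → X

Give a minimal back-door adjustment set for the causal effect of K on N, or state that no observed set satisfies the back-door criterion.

desc(K)\{K}={J,N,Z}; candidates ⊆ {L,X}.
size 0: {}; under {} K still reaches {J,L,N,X} ∋ N.
{L}: K⊥N given {L} in G with K→· removed — back-door holds.

K→N: minimal back-door set {L}.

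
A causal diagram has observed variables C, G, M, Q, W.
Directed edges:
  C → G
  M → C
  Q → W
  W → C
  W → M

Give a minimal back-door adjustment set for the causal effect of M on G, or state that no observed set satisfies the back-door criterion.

M→G: minimal back-door set {W}.

desc(M)\{M}={C,G}; candidates ⊆ {Q,W}.
size 0: {}; under {} M still reaches {C,G,Q,W} ∋ G.
{W}: M⊥G given {W} in G with M→· removed — back-door holds.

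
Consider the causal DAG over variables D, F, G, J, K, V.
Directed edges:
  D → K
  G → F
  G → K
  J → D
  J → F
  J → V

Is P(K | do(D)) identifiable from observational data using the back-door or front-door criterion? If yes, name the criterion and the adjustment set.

desc(D)\{D}={K}; candidates ⊆ {F,G,J,V}.
∅: D⊥K given ∅ in G with D→· removed — back-door holds.
P(K|do(D)) = P(K|D) — no adjustment needed.

P(K|do(D)): backdoor, adjust for ∅.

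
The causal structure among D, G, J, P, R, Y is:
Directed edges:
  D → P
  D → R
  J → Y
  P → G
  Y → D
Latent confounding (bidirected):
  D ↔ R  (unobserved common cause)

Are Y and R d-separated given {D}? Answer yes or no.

No — Y and R are d-connected given {D}.

Bayes-Ball from Y | {D} reaches {J,R}.
R ∈ reach(Y|{D}) ⇒ Y ⊥̸ R | {D}.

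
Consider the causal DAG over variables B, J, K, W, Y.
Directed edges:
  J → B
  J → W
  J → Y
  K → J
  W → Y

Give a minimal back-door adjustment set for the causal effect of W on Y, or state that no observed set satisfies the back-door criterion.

desc(W)\{W}={Y}; candidates ⊆ {B,J,K}.
size 0: {}; under {} W still reaches {B,J,K,Y} ∋ Y.
{J}: W⊥Y given {J} in G with W→· removed — back-door holds.

W→Y: minimal back-door set {J}.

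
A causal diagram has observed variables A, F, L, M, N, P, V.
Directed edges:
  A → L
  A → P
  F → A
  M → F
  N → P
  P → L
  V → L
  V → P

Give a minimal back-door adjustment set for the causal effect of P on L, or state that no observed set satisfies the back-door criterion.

P→L: minimal back-door set {A, V}.

desc(P)\{P}={L}; candidates ⊆ {A,F,M,N,V}.
size 0: {}; under {} P still reaches {A,F,L,M,N,V} ∋ L.
size 1: {A}, {F}, {M} …(+2); under {A} P still reaches {L,N,V} ∋ L.
{A,V}: P⊥L given {A,V} in G with P→· removed — back-door holds.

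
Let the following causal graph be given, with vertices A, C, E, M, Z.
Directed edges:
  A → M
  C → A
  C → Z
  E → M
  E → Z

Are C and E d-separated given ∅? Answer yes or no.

Yes — C ⊥ E | ∅.

Bayes-Ball from C | ∅ reaches {A,M,Z}.
E ∉ reach(C|∅) ⇒ C ⊥ E | ∅.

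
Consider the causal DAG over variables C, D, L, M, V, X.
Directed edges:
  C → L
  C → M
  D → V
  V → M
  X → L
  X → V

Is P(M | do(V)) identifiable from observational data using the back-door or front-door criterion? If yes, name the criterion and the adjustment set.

P(M|do(V)): backdoor, adjust for ∅.

desc(V)\{V}={M}; candidates ⊆ {C,D,L,X}.
∅: V⊥M given ∅ in G with V→· removed — back-door holds.
P(M|do(V)) = P(M|V) — no adjustment needed.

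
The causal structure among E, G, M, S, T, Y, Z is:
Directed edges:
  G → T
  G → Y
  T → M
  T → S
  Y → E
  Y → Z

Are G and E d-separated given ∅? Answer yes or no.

No — G and E are d-connected given ∅.

Bayes-Ball from G | ∅ reaches {E,M,S,T,Y,Z}.
E ∈ reach(G|∅) ⇒ G ⊥̸ E | ∅.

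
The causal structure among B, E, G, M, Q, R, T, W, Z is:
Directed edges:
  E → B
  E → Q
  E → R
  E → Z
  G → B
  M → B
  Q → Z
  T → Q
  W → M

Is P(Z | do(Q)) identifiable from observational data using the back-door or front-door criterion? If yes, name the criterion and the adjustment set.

P(Z|do(Q)): backdoor, adjust for {E}.

desc(Q)\{Q}={Z}; candidates ⊆ {B,E,G,M,R,T,W}.
size 0: {}; under {} Q still reaches {B,E,R,T,Z} ∋ Z.
{E}: Q⊥Z given {E} in G with Q→· removed — back-door holds.
P(Z|do(Q)) = Σ_{E} P(Z|Q,E)·P(E).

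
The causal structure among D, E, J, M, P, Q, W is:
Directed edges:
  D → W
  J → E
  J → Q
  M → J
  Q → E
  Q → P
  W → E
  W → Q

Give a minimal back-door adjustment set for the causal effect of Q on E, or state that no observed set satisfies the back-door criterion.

Q→E: minimal back-door set {J, W}.

desc(Q)\{Q}={E,P}; candidates ⊆ {D,J,M,W}.
size 0: {}; under {} Q still reaches {D,E,J,M,W} ∋ E.
size 1: {D}, {J}, {M} …(+1); under {D} Q still reaches {E,J,M,W} ∋ E.
{J,W}: Q⊥E given {J,W} in G with Q→· removed — back-door holds.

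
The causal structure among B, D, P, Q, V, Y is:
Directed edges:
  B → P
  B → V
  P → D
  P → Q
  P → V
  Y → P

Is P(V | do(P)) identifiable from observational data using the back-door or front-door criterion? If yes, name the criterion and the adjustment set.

desc(P)\{P}={D,Q,V}; candidates ⊆ {B,Y}.
size 0: {}; under {} P still reaches {B,V,Y} ∋ V.
{B}: P⊥V given {B} in G with P→· removed — back-door holds.
P(V|do(P)) = Σ_{B} P(V|P,B)·P(B).

P(V|do(P)): backdoor, adjust for {B}.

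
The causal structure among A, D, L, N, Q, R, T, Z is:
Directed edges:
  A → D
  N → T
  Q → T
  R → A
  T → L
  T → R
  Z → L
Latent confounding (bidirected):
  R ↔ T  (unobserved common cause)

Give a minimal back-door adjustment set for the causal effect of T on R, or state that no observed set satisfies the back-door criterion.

T→R: no observed back-door set.

desc(T)\{T}={A,D,L,R}; candidates ⊆ {N,Q,Z}.
T↔R: latent back-door arc(s) into T.
size 0: {}; under {} T still reaches {A,D,N,Q,R} ∋ R.
size 1: {N}, {Q}, {Z}; under {N} T still reaches {A,D,Q,R} ∋ R.
size 2: {N,Q}, {N,Z}, {Q,Z}; under {N,Q} T still reaches {A,D,R} ∋ R.
T↔R cannot be blocked by any observed set — no back-door set.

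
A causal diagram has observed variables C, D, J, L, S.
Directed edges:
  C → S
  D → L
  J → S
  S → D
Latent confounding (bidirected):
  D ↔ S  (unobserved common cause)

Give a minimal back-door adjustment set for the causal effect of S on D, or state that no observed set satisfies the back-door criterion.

S→D: no observed back-door set.

desc(S)\{S}={D,L}; candidates ⊆ {C,J}.
S↔D: latent back-door arc(s) into S.
size 0: {}; under {} S still reaches {C,D,J,L} ∋ D.
size 1: {C}, {J}; under {C} S still reaches {D,J,L} ∋ D.
size 2: {C,J}; under {C,J} S still reaches {D,L} ∋ D.
S↔D cannot be blocked by any observed set — no back-door set.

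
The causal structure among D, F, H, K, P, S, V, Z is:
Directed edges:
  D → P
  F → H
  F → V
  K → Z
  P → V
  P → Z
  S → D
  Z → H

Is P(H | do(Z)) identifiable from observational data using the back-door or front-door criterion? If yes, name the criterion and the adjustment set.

desc(Z)\{Z}={H}; candidates ⊆ {D,F,K,P,S,V}.
∅: Z⊥H given ∅ in G with Z→· removed — back-door holds.
P(H|do(Z)) = P(H|Z) — no adjustment needed.

P(H|do(Z)): backdoor, adjust for ∅.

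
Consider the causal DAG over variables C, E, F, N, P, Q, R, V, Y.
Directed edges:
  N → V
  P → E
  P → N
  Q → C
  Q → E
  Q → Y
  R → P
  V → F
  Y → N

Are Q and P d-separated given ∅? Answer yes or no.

Bayes-Ball from Q | ∅ reaches {C,E,F,N,V,Y}.
P ∉ reach(Q|∅) ⇒ Q ⊥ P | ∅.

Yes — Q ⊥ P | ∅.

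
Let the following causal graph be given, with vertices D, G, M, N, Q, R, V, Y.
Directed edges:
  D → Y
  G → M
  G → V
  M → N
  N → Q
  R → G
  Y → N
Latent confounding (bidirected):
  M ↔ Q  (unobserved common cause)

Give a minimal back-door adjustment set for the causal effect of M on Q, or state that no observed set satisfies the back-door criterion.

M→Q: no observed back-door set.

desc(M)\{M}={N,Q}; candidates ⊆ {D,G,R,V,Y}.
M↔Q: latent back-door arc(s) into M.
size 0: {}; under {} M still reaches {G,Q,R,V} ∋ Q.
size 1: {D}, {G}, {R} …(+2); under {D} M still reaches {G,Q,R,V} ∋ Q.
size 2: {D,G}, {D,R}, {D,V} …(+7); under {D,G} M still reaches {Q} ∋ Q.
M↔Q cannot be blocked by any observed set — no back-door set.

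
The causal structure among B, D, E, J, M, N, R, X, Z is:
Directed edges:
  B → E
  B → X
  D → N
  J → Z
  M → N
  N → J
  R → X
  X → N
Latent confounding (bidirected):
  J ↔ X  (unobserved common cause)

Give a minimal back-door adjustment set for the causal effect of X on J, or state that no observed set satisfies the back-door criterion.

desc(X)\{X}={J,N,Z}; candidates ⊆ {B,D,E,M,R}.
X↔J: latent back-door arc(s) into X.
size 0: {}; under {} X still reaches {B,E,J,R,Z} ∋ J.
size 1: {B}, {D}, {E} …(+2); under {B} X still reaches {J,R,Z} ∋ J.
size 2: {B,D}, {B,E}, {B,M} …(+7); under {B,D} X still reaches {J,R,Z} ∋ J.
X↔J cannot be blocked by any observed set — no back-door set.

X→J: no observed back-door set.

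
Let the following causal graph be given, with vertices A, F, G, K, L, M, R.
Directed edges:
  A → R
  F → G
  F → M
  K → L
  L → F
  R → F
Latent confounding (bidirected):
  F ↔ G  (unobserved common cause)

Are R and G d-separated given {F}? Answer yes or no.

No — R and G are d-connected given {F}.

Bayes-Ball from R | {F} reaches {A,G,K,L}.
G ∈ reach(R|{F}) ⇒ R ⊥̸ G | {F}.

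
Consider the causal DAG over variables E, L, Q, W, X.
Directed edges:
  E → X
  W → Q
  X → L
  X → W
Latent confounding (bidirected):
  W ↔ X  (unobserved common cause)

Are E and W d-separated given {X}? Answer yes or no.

Bayes-Ball from E | {X} reaches {Q,W}.
W ∈ reach(E|{X}) ⇒ E ⊥̸ W | {X}.

No — E and W are d-connected given {X}.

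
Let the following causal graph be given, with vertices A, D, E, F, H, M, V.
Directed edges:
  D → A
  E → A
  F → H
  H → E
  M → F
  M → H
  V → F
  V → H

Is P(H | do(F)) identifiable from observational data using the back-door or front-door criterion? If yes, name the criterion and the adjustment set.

desc(F)\{F}={A,E,H}; candidates ⊆ {D,M,V}.
size 0: {}; under {} F still reaches {A,E,H,M,V} ∋ H.
size 1: {D}, {M}, {V}; under {D} F still reaches {A,E,H,M,V} ∋ H.
{M,V}: F⊥H given {M,V} in G with F→· removed — back-door holds.
P(H|do(F)) = Σ_{M,V} P(H|F,M,V)·P(M,V).

P(H|do(F)): backdoor, adjust for {M, V}.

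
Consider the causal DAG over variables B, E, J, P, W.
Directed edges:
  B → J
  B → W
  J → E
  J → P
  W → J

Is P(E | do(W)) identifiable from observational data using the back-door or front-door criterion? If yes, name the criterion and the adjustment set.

desc(W)\{W}={E,J,P}; candidates ⊆ {B}.
size 0: {}; under {} W still reaches {B,E,J,P} ∋ E.
{B}: W⊥E given {B} in G with W→· removed — back-door holds.
P(E|do(W)) = Σ_{B} P(E|W,B)·P(B).

P(E|do(W)): backdoor, adjust for {B}.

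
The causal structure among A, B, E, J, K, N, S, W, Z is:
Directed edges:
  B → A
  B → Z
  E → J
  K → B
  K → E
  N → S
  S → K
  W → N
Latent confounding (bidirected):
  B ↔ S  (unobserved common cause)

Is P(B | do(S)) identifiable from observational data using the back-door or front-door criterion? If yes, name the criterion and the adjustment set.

P(B|do(S)): frontdoor, adjust for {K}.

desc(S)\{S}={A,B,E,J,K,Z}; candidates ⊆ {N,W}.
S↔B: latent back-door arc(s) into S.
size 0: {}; under {} S still reaches {A,B,N,W,Z} ∋ B.
size 1: {N}, {W}; under {N} S still reaches {A,B,Z} ∋ B.
size 2: {N,W}; under {N,W} S still reaches {A,B,Z} ∋ B.
S↔B cannot be blocked by any observed set — no back-door set.
{K}: (i) intercepts every directed S→B path; (ii) no back-door S→{K}; (iii) {S} blocks every back-door {K}→B. Front-door holds.
P(B|do(S)) = Σ_{K} P(K|S) Σ_{S'} P(B|K,S')P(S').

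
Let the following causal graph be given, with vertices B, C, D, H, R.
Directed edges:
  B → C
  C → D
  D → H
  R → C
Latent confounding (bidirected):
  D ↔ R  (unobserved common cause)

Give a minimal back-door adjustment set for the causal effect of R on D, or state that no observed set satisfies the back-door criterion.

desc(R)\{R}={C,D,H}; candidates ⊆ {B}.
R↔D: latent back-door arc(s) into R.
size 0: {}; under {} R still reaches {D,H} ∋ D.
size 1: {B}; under {B} R still reaches {D,H} ∋ D.
R↔D cannot be blocked by any observed set — no back-door set.

R→D: no observed back-door set.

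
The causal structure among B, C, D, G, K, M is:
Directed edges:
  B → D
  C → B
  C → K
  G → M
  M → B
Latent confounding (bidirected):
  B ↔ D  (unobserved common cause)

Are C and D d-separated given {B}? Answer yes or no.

Bayes-Ball from C | {B} reaches {D,G,K,M}.
D ∈ reach(C|{B}) ⇒ C ⊥̸ D | {B}.

No — C and D are d-connected given {B}.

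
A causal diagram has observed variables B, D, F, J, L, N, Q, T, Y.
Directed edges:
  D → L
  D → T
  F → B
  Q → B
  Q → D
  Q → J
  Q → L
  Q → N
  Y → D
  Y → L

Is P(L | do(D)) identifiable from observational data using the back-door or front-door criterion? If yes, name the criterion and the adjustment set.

P(L|do(D)): backdoor, adjust for {Q, Y}.

desc(D)\{D}={L,T}; candidates ⊆ {B,F,J,N,Q,Y}.
size 0: {}; under {} D still reaches {B,J,L,N,Q,Y} ∋ L.
size 1: {B}, {F}, {J} …(+3); under {B} D still reaches {F,J,L,N,Q,Y} ∋ L.
{Q,Y}: D⊥L given {Q,Y} in G with D→· removed — back-door holds.
P(L|do(D)) = Σ_{Q,Y} P(L|D,Q,Y)·P(Q,Y).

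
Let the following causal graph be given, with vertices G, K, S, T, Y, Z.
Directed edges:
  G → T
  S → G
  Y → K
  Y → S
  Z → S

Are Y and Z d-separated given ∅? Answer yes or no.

Bayes-Ball from Y | ∅ reaches {G,K,S,T}.
Z ∉ reach(Y|∅) ⇒ Y ⊥ Z | ∅.

Yes — Y ⊥ Z | ∅.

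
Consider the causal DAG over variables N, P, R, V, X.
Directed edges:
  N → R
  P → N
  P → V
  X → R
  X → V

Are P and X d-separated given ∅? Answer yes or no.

Bayes-Ball from P | ∅ reaches {N,R,V}.
X ∉ reach(P|∅) ⇒ P ⊥ X | ∅.

Yes — P ⊥ X | ∅.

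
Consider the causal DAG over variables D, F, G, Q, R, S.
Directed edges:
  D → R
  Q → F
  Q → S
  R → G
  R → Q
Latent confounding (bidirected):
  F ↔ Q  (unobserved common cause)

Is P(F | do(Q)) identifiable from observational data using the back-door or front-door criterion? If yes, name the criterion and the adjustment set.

P(F|do(Q)): not identifiable (no BD/FD set).

desc(Q)\{Q}={F,S}; candidates ⊆ {D,G,R}.
Q↔F: latent back-door arc(s) into Q.
size 0: {}; under {} Q still reaches {D,F,G,R} ∋ F.
size 1: {D}, {G}, {R}; under {D} Q still reaches {F,G,R} ∋ F.
size 2: {D,G}, {D,R}, {G,R}; under {D,G} Q still reaches {F,R} ∋ F.
Q↔F cannot be blocked by any observed set — no back-door set.
No mediator lies on a directed Q→…→F path.
Neither criterion identifies P(F|do(Q)) in this graph.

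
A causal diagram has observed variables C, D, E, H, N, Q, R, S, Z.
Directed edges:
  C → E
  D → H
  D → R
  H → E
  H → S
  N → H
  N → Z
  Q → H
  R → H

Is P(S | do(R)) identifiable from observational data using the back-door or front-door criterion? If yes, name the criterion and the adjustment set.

desc(R)\{R}={E,H,S}; candidates ⊆ {C,D,N,Q,Z}.
size 0: {}; under {} R still reaches {D,E,H,S} ∋ S.
{D}: R⊥S given {D} in G with R→· removed — back-door holds.
P(S|do(R)) = Σ_{D} P(S|R,D)·P(D).

P(S|do(R)): backdoor, adjust for {D}.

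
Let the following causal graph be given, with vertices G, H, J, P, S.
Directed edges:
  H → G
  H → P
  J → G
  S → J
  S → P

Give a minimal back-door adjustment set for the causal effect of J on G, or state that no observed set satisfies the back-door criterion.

desc(J)\{J}={G}; candidates ⊆ {H,P,S}.
∅: J⊥G given ∅ in G with J→· removed — back-door holds.

J→G: minimal back-door set ∅.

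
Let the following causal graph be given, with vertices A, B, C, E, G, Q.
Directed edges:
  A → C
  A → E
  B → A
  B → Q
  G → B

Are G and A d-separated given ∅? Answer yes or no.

Bayes-Ball from G | ∅ reaches {A,B,C,E,Q}.
A ∈ reach(G|∅) ⇒ G ⊥̸ A | ∅.

No — G and A are d-connected given ∅.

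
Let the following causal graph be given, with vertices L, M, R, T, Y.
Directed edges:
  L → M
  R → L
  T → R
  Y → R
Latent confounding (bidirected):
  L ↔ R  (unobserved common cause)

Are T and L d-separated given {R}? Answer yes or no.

Bayes-Ball from T | {R} reaches {L,M,Y}.
L ∈ reach(T|{R}) ⇒ T ⊥̸ L | {R}.

No — T and L are d-connected given {R}.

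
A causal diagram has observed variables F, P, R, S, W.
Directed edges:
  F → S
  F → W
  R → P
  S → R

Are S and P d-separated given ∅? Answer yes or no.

No — S and P are d-connected given ∅.

Bayes-Ball from S | ∅ reaches {F,P,R,W}.
P ∈ reach(S|∅) ⇒ S ⊥̸ P | ∅.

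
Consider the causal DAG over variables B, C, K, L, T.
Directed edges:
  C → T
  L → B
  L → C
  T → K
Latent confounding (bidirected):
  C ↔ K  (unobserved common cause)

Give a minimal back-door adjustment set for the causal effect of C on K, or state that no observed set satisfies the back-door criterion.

C→K: no observed back-door set.

desc(C)\{C}={K,T}; candidates ⊆ {B,L}.
C↔K: latent back-door arc(s) into C.
size 0: {}; under {} C still reaches {B,K,L} ∋ K.
size 1: {B}, {L}; under {B} C still reaches {K,L} ∋ K.
size 2: {B,L}; under {B,L} C still reaches {K} ∋ K.
C↔K cannot be blocked by any observed set — no back-door set.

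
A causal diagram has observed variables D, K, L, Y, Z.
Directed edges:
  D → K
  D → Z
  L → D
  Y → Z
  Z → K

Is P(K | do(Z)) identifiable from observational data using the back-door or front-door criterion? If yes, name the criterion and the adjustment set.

P(K|do(Z)): backdoor, adjust for {D}.

desc(Z)\{Z}={K}; candidates ⊆ {D,L,Y}.
size 0: {}; under {} Z still reaches {D,K,L,Y} ∋ K.
{D}: Z⊥K given {D} in G with Z→· removed — back-door holds.
P(K|do(Z)) = Σ_{D} P(K|Z,D)·P(D).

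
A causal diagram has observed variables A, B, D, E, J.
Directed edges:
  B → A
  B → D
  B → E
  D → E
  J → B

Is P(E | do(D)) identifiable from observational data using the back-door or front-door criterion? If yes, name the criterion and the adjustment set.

P(E|do(D)): backdoor, adjust for {B}.

desc(D)\{D}={E}; candidates ⊆ {A,B,J}.
size 0: {}; under {} D still reaches {A,B,E,J} ∋ E.
{B}: D⊥E given {B} in G with D→· removed — back-door holds.
P(E|do(D)) = Σ_{B} P(E|D,B)·P(B).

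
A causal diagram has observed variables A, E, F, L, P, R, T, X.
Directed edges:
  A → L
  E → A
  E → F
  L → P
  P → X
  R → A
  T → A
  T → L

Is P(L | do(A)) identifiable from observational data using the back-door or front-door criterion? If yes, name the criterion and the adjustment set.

P(L|do(A)): backdoor, adjust for {T}.

desc(A)\{A}={L,P,X}; candidates ⊆ {E,F,R,T}.
size 0: {}; under {} A still reaches {E,F,L,P,R,T,X} ∋ L.
{T}: A⊥L given {T} in G with A→· removed — back-door holds.
P(L|do(A)) = Σ_{T} P(L|A,T)·P(T).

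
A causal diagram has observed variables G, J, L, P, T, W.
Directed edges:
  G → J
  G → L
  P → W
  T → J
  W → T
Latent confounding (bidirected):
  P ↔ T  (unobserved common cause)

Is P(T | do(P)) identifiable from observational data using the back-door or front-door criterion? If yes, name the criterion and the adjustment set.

desc(P)\{P}={J,T,W}; candidates ⊆ {G,L}.
P↔T: latent back-door arc(s) into P.
size 0: {}; under {} P still reaches {J,T} ∋ T.
size 1: {G}, {L}; under {G} P still reaches {J,T} ∋ T.
size 2: {G,L}; under {G,L} P still reaches {J,T} ∋ T.
P↔T cannot be blocked by any observed set — no back-door set.
{W}: (i) intercepts every directed P→T path; (ii) no back-door P→{W}; (iii) {P} blocks every back-door {W}→T. Front-door holds.
P(T|do(P)) = Σ_{W} P(W|P) Σ_{P'} P(T|W,P')P(P').

P(T|do(P)): frontdoor, adjust for {W}.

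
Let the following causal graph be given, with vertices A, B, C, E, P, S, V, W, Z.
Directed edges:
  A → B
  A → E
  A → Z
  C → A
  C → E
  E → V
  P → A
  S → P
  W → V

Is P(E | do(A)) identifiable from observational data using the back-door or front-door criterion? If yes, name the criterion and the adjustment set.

desc(A)\{A}={B,E,V,Z}; candidates ⊆ {C,P,S,W}.
size 0: {}; under {} A still reaches {C,E,P,S,V} ∋ E.
{C}: A⊥E given {C} in G with A→· removed — back-door holds.
P(E|do(A)) = Σ_{C} P(E|A,C)·P(C).

P(E|do(A)): backdoor, adjust for {C}.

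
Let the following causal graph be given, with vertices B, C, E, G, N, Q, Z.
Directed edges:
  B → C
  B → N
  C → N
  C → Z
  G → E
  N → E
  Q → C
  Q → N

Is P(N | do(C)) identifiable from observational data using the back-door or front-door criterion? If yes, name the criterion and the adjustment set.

P(N|do(C)): backdoor, adjust for {B, Q}.

desc(C)\{C}={E,N,Z}; candidates ⊆ {B,G,Q}.
size 0: {}; under {} C still reaches {B,E,N,Q} ∋ N.
size 1: {B}, {G}, {Q}; under {B} C still reaches {E,N,Q} ∋ N.
{B,Q}: C⊥N given {B,Q} in G with C→· removed — back-door holds.
P(N|do(C)) = Σ_{B,Q} P(N|C,B,Q)·P(B,Q).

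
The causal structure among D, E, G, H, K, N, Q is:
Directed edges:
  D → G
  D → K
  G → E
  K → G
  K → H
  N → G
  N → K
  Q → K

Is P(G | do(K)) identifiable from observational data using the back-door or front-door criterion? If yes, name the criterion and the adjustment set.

P(G|do(K)): backdoor, adjust for {D, N}.

desc(K)\{K}={E,G,H}; candidates ⊆ {D,N,Q}.
size 0: {}; under {} K still reaches {D,E,G,N,Q} ∋ G.
size 1: {D}, {N}, {Q}; under {D} K still reaches {E,G,N,Q} ∋ G.
{D,N}: K⊥G given {D,N} in G with K→· removed — back-door holds.
P(G|do(K)) = Σ_{D,N} P(G|K,D,N)·P(D,N).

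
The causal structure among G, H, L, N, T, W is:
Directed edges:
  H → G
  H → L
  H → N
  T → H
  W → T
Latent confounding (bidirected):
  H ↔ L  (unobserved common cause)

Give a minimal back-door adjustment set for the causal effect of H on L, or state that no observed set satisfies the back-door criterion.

desc(H)\{H}={G,L,N}; candidates ⊆ {T,W}.
H↔L: latent back-door arc(s) into H.
size 0: {}; under {} H still reaches {L,T,W} ∋ L.
size 1: {T}, {W}; under {T} H still reaches {L} ∋ L.
size 2: {T,W}; under {T,W} H still reaches {L} ∋ L.
H↔L cannot be blocked by any observed set — no back-door set.

H→L: no observed back-door set.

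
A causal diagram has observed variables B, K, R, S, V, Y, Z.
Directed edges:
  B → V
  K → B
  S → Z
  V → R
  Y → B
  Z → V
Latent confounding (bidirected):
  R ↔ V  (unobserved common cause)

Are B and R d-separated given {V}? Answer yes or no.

Bayes-Ball from B | {V} reaches {K,R,S,Y,Z}.
R ∈ reach(B|{V}) ⇒ B ⊥̸ R | {V}.

No — B and R are d-connected given {V}.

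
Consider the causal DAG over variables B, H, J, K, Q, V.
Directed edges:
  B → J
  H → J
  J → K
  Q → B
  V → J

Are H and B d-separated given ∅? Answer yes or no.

Bayes-Ball from H | ∅ reaches {J,K}.
B ∉ reach(H|∅) ⇒ H ⊥ B | ∅.

Yes — H ⊥ B | ∅.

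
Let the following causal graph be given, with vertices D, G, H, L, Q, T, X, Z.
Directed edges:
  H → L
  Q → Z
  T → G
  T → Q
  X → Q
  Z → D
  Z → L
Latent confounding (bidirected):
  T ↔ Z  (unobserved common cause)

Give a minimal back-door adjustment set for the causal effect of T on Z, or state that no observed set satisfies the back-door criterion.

desc(T)\{T}={D,G,L,Q,Z}; candidates ⊆ {H,X}.
T↔Z: latent back-door arc(s) into T.
size 0: {}; under {} T still reaches {D,L,Z} ∋ Z.
size 1: {H}, {X}; under {H} T still reaches {D,L,Z} ∋ Z.
size 2: {H,X}; under {H,X} T still reaches {D,L,Z} ∋ Z.
T↔Z cannot be blocked by any observed set — no back-door set.

T→Z: no observed back-door set.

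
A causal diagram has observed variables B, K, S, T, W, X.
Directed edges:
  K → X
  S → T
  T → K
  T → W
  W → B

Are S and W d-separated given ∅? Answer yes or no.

Bayes-Ball from S | ∅ reaches {B,K,T,W,X}.
W ∈ reach(S|∅) ⇒ S ⊥̸ W | ∅.

No — S and W are d-connected given ∅.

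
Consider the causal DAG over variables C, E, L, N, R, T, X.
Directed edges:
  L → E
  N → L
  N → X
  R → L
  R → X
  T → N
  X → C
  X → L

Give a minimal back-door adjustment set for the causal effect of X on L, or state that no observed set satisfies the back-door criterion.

X→L: minimal back-door set {N, R}.

desc(X)\{X}={C,E,L}; candidates ⊆ {N,R,T}.
size 0: {}; under {} X still reaches {E,L,N,R,T} ∋ L.
size 1: {N}, {R}, {T}; under {N} X still reaches {E,L,R} ∋ L.
{N,R}: X⊥L given {N,R} in G with X→· removed — back-door holds.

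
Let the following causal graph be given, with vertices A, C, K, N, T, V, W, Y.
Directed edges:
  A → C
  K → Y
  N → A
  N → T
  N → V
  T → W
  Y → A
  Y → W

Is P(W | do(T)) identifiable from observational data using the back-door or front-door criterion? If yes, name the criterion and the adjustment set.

desc(T)\{T}={W}; candidates ⊆ {A,C,K,N,V,Y}.
∅: T⊥W given ∅ in G with T→· removed — back-door holds.
P(W|do(T)) = P(W|T) — no adjustment needed.

P(W|do(T)): backdoor, adjust for ∅.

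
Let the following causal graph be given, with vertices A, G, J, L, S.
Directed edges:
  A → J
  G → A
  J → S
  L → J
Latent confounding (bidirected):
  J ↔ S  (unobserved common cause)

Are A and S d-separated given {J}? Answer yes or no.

Bayes-Ball from A | {J} reaches {G,L,S}.
S ∈ reach(A|{J}) ⇒ A ⊥̸ S | {J}.

No — A and S are d-connected given {J}.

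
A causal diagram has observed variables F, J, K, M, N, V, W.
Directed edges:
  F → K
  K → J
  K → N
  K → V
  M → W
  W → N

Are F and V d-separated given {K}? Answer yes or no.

Bayes-Ball from F | {K} reaches ∅.
V ∉ reach(F|{K}) ⇒ F ⊥ V | {K}.

Yes — F ⊥ V | {K}.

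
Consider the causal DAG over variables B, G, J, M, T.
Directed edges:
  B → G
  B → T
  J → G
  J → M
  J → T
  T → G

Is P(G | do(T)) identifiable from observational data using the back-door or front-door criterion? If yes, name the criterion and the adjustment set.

desc(T)\{T}={G}; candidates ⊆ {B,J,M}.
size 0: {}; under {} T still reaches {B,G,J,M} ∋ G.
size 1: {B}, {J}, {M}; under {B} T still reaches {G,J,M} ∋ G.
{B,J}: T⊥G given {B,J} in G with T→· removed — back-door holds.
P(G|do(T)) = Σ_{B,J} P(G|T,B,J)·P(B,J).

P(G|do(T)): backdoor, adjust for {B, J}.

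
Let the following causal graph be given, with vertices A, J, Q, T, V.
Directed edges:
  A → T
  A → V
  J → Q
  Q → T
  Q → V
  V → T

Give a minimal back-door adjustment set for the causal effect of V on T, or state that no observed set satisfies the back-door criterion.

desc(V)\{V}={T}; candidates ⊆ {A,J,Q}.
size 0: {}; under {} V still reaches {A,J,Q,T} ∋ T.
size 1: {A}, {J}, {Q}; under {A} V still reaches {J,Q,T} ∋ T.
{A,Q}: V⊥T given {A,Q} in G with V→· removed — back-door holds.

V→T: minimal back-door set {A, Q}.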